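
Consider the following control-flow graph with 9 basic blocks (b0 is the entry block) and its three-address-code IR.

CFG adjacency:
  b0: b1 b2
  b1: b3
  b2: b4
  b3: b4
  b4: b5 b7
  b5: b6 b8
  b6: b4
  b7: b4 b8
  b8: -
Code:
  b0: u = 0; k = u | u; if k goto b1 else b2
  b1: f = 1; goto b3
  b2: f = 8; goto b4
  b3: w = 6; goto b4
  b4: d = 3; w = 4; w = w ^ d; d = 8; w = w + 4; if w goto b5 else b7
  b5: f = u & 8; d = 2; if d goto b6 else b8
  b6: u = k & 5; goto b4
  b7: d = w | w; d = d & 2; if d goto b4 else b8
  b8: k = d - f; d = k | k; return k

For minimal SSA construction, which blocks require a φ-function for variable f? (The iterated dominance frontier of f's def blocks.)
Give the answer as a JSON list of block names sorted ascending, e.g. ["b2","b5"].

Answer: ["b4", "b8"]

Derivation:
idom tree: b1←b0 b2←b0 b3←b1 b4←b0 b5←b4 b6←b5 b7←b4 b8←b4
Dom∩ at merges:
  b4: preds {b2,b3,b6,b7}: {b0,b2} ∩ {b0,b1,b3} ∩ {b0,b4,b5,b6} ∩ {b0,b4,b7} = {b0}; idom=b0
  b8: preds {b5,b7}: {b0,b4,b5} ∩ {b0,b4,b7} = {b0,b4}; idom=b4

Frontier:
  b4←b2: walk b2 to b0
  b4←b3: walk b3→b1 to b0
  b4←b6: walk b6→b5→b4 to b0
  b4←b7: walk b7→b4 to b0
  b8←b5: walk b5 to b4
  b8←b7: walk b7 to b4
  b0: DF=∅
  b1: DF={b4}
  b2: DF={b4}
  b3: DF={b4}
  b4: DF={b4}
  b5: DF={b4,b8}
  b6: DF={b4}
  b7: DF={b4,b8}
  b8: DF=∅

φ for f: defs {b1,b2,b5}
  DF⁺ = {b4,b8}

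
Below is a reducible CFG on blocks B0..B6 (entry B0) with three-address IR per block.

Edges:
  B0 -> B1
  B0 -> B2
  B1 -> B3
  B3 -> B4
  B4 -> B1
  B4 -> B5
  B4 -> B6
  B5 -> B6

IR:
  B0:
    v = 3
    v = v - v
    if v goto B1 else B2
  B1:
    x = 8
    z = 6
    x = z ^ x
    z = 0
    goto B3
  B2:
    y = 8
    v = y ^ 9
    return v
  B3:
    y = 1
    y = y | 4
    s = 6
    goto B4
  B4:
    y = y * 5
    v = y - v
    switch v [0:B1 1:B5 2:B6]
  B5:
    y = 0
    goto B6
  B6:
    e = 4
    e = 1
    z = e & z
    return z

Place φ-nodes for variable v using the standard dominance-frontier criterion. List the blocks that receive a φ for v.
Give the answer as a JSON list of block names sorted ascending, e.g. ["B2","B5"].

Answer: ["B1"]

Analysis:
idom tree: B1←B0 B2←B0 B3←B1 B4←B3 B5←B4 B6←B4
Dom∩ at merges:
  B1: preds {B0,B4}: {B0} ∩ {B0,B1,B3,B4} = {B0}; idom=B0
  B6: preds {B4,B5}: {B0,B1,B3,B4} ∩ {B0,B1,B3,B4,B5} = {B0,B1,B3,B4}; idom=B4

DF walk-up:
  B1←B0: walk · to B0
  B1←B4: walk B4→B3→B1 to B0
  B6←B4: walk · to B4
  B6←B5: walk B5 to B4
  B0 → ∅
  B1 → {B1}
  B2 → ∅
  B3 → {B1}
  B4 → {B1}
  B5 → {B6}
  B6 → ∅

φ for v: defs {B0,B2,B4}
  DF⁺ = {B1}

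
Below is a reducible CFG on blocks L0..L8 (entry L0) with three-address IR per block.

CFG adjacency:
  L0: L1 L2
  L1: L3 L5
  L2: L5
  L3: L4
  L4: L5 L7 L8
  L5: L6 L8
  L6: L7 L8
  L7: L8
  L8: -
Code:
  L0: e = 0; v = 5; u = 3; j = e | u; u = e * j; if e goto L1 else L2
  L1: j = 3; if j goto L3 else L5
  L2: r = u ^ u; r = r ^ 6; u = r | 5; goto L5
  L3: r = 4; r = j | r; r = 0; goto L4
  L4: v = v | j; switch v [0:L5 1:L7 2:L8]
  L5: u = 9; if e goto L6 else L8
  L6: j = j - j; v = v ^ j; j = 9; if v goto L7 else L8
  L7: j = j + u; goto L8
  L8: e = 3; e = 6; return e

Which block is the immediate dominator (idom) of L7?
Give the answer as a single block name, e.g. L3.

Answer: L0

Working:
idom tree: L1←L0 L2←L0 L3←L1 L4←L3 L5←L0 L6←L5 L7←L0 L8←L0
Dom at joins:
  L5: preds {L1,L2,L4}: {L0,L1} ∩ {L0,L2} ∩ {L0,L1,L3,L4} = {L0}; idom=L0
  L7: preds {L4,L6}: {L0,L1,L3,L4} ∩ {L0,L5,L6} = {L0}; idom=L0
  L8: preds {L4,L5,L6,L7}: {L0,L1,L3,L4} ∩ {L0,L5} ∩ {L0,L5,L6} ∩ {L0,L7} = {L0}; idom=L0

idom(L7) = L0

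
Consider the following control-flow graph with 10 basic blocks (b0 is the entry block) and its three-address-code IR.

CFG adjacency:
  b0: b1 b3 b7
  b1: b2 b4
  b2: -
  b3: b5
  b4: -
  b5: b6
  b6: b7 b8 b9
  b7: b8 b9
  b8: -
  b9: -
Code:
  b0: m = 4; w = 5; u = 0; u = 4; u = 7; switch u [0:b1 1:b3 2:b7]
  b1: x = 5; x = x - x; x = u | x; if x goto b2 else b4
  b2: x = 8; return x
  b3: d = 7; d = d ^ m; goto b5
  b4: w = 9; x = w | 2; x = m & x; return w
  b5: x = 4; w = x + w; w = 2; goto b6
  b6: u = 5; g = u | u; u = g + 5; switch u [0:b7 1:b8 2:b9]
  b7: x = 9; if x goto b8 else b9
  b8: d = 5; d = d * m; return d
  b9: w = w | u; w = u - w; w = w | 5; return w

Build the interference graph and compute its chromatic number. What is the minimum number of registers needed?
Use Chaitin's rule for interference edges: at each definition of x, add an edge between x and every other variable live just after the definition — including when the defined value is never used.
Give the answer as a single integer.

Answer: 4

Derivation:
def/use:
  b0: {m,u,w} / ∅
  b1: {x} / {u}
  b2: {x} / ∅
  b3: {d} / {m}
  b4: {w,x} / {m}
  b5: {w,x} / {w}
  b6: {g,u} / ∅
  b7: {x} / ∅
  b8: {d} / {m}
  b9: {w} / {u,w}

Live sets:
  b0: in=∅ out={m,u,w}
  b1: in={m,u} out={m}
  b2: in=∅ out=∅
  b3: in={m,w} out={m,w}
  b4: in={m} out=∅
  b5: in={m,w} out={m,w}
  b6: in={m,w} out={m,u,w}
  b7: in={m,u,w} out={m,u,w}
  b8: in={m} out=∅
  b9: in={u,w} out=∅

Interfere edges:
  d: {m,w}
  g: {m,w}
  m: {d,g,u,w,x}
  u: {m,w,x}
  w: {d,g,m,u,x}
  x: {m,u,w}

Colouring:
  {m,u,w,x} pairwise interfere (4-clique) ⇒ χ ≥ 4
  4-colouring: r0={m}  r1={w}  r2={d,g,u}  r3={x}
  χ = 4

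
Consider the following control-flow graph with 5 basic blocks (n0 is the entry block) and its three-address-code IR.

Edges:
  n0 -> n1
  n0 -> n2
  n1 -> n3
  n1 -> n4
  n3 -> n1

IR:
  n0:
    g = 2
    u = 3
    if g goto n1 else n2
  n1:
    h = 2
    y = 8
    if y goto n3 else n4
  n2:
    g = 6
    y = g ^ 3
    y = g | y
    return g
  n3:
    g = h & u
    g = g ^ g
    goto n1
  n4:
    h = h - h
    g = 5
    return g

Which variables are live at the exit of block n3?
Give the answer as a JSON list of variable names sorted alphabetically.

Answer: ["u"]

Derivation:
Per-block:
  n0: def={g,u} ue=∅
  n1: def={h,y} ue=∅
  n2: def={g,y} ue=∅
  n3: def={g} ue={h,u}
  n4: def={g,h} ue={h}

Backward fixpoint:
  live n0: ∅→{u}
  live n1: {u}→{h,u}
  live n2: ∅→∅
  live n3: {h,u}→{u}
  live n4: {h}→∅

live-out(n3) = ["u"]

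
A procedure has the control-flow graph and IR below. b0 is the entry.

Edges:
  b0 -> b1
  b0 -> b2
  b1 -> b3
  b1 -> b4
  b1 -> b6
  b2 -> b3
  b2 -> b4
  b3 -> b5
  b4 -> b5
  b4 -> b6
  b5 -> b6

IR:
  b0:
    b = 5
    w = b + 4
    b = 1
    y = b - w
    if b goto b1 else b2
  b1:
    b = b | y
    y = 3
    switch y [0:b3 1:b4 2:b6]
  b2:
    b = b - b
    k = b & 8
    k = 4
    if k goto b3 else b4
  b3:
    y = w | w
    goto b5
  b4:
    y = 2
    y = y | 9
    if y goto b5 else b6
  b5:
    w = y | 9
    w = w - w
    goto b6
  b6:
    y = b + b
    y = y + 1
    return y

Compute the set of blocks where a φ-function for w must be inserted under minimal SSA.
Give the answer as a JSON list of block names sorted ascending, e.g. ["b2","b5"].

idom tree: b1←b0 b2←b0 b3←b0 b4←b0 b5←b0 b6←b0
Dom∩ at merges:
  b3: preds {b1,b2}: {b0,b1} ∩ {b0,b2} = {b0}; idom=b0
  b4: preds {b1,b2}: {b0,b1} ∩ {b0,b2} = {b0}; idom=b0
  b5: preds {b3,b4}: {b0,b3} ∩ {b0,b4} = {b0}; idom=b0
  b6: preds {b1,b4,b5}: {b0,b1} ∩ {b0,b4} ∩ {b0,b5} = {b0}; idom=b0

Frontier:
  join b3 pred b1: b1 stop@b0
  join b3 pred b2: b2 stop@b0
  join b4 pred b1: b1 stop@b0
  join b4 pred b2: b2 stop@b0
  join b5 pred b3: b3 stop@b0
  join b5 pred b4: b4 stop@b0
  join b6 pred b1: b1 stop@b0
  join b6 pred b4: b4 stop@b0
  join b6 pred b5: b5 stop@b0
  b0: DF=∅
  b1: DF={b3,b4,b6}
  b2: DF={b3,b4}
  b3: DF={b5}
  b4: DF={b5,b6}
  b5: DF={b6}
  b6: DF=∅

φ for w: defs {b0,b5}
  DF⁺ = {b6}

Answer: ["b6"]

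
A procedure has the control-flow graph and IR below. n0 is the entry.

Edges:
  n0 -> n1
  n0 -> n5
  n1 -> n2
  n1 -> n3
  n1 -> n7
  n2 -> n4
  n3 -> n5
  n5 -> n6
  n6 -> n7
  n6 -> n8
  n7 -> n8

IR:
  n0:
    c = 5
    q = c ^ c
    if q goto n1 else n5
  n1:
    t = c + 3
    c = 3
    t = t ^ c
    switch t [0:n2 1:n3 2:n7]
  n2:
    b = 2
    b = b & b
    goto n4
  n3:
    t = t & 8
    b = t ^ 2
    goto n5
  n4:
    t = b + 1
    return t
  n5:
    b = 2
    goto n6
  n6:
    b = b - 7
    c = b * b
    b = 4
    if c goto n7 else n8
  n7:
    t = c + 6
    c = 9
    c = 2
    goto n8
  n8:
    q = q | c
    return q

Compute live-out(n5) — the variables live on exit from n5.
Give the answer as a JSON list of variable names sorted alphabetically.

def/use:
  n0: def={c,q} ue=∅
  n1: def={c,t} ue={c}
  n2: def={b} ue=∅
  n3: def={b,t} ue={t}
  n4: def={t} ue={b}
  n5: def={b} ue=∅
  n6: def={b,c} ue={b}
  n7: def={c,t} ue={c}
  n8: def={q} ue={c,q}

Live sets:
  live n0: ∅→{c,q}
  live n1: {c,q}→{c,q,t}
  live n2: ∅→{b}
  live n3: {q,t}→{q}
  live n4: {b}→∅
  live n5: {q}→{b,q}
  live n6: {b,q}→{c,q}
  live n7: {c,q}→{c,q}
  live n8: {c,q}→∅

live-out(n5) = ["b", "q"]

Answer: ["b", "q"]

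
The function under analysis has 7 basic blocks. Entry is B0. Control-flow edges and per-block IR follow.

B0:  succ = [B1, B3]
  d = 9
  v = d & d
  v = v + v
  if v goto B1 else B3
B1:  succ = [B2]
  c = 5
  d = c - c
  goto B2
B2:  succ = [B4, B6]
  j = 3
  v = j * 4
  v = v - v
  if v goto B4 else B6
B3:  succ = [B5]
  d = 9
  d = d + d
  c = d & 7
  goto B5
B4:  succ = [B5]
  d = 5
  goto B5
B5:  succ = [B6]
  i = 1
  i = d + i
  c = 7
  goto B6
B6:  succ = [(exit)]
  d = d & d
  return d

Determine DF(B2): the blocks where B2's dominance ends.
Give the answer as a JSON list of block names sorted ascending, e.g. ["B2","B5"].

idom tree: B1←B0 B2←B1 B3←B0 B4←B2 B5←B0 B6←B0
Dom at joins:
  B5: preds {B3,B4}: {B0,B3} ∩ {B0,B1,B2,B4} = {B0}; idom=B0
  B6: preds {B2,B5}: {B0,B1,B2} ∩ {B0,B5} = {B0}; idom=B0

DF derivation:
  B5←B3: walk B3 to B0
  B5←B4: walk B4→B2→B1 to B0
  B6←B2: walk B2→B1 to B0
  B6←B5: walk B5 to B0
  B0: DF=∅
  B1: DF={B5,B6}
  B2: DF={B5,B6}
  B3: DF={B5}
  B4: DF={B5}
  B5: DF={B6}
  B6: DF=∅

DF(B2) = ["B5", "B6"]

Answer: ["B5", "B6"]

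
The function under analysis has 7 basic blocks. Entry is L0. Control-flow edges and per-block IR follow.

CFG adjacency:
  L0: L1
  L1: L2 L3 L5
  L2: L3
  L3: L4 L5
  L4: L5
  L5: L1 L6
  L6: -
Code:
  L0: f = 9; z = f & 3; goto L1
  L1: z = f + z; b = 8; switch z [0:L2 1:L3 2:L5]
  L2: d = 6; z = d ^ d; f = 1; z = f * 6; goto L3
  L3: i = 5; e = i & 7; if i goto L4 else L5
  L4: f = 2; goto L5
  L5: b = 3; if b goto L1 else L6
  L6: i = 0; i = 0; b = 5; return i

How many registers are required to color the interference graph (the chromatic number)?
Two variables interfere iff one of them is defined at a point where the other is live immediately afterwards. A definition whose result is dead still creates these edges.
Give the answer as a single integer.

Per-block:
  L0: def={f,z} ue=∅
  L1: def={b,z} ue={f,z}
  L2: def={d,f,z} ue=∅
  L3: def={e,i} ue=∅
  L4: def={f} ue=∅
  L5: def={b} ue=∅
  L6: def={b,i} ue=∅

Backward fixpoint:
  L0 li=∅ lo={f,z}
  L1 li={f,z} lo={f,z}
  L2 li=∅ lo={f,z}
  L3 li={f,z} lo={f,z}
  L4 li={z} lo={f,z}
  L5 li={f,z} lo={f,z}
  L6 li=∅ lo=∅

Interference:
  b↔{f,i,z}
  d↔∅
  e↔{f,i,z}
  f↔{b,e,i,z}
  i↔{b,e,f,z}
  z↔{b,e,f,i}

Registers:
  {b,f,i,z} pairwise interfere (4-clique) ⇒ χ ≥ 4
  assign b→c3 d→c0 e→c3 f→c0 i→c1 z→c2 — no edge inside a register ⇒ χ ≤ 4
  χ = 4

Answer: 4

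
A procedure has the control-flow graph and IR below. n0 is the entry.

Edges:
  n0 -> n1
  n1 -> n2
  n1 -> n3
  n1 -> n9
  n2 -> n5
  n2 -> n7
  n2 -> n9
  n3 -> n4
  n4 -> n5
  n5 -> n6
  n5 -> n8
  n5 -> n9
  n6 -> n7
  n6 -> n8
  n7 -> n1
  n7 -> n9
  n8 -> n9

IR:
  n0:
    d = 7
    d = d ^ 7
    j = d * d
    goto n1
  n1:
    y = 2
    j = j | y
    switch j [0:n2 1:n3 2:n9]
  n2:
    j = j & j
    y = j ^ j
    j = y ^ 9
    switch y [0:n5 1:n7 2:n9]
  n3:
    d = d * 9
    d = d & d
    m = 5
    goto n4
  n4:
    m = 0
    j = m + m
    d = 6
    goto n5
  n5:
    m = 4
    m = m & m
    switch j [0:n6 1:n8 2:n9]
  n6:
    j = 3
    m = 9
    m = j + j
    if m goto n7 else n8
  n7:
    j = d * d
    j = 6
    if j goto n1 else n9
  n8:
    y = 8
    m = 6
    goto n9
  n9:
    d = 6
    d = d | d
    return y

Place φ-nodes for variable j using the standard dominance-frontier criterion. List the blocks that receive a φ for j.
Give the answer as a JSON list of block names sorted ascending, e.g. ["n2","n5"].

Answer: ["n1", "n5", "n7", "n8", "n9"]

Working:
idom tree: n1←n0 n2←n1 n3←n1 n4←n3 n5←n1 n6←n5 n7←n1 n8←n5 n9←n1
Join-block Dom:
  n1: preds {n0,n7}: {n0} ∩ {n0,n1,n7} = {n0}; idom=n0
  n5: preds {n2,n4}: {n0,n1,n2} ∩ {n0,n1,n3,n4} = {n0,n1}; idom=n1
  n7: preds {n2,n6}: {n0,n1,n2} ∩ {n0,n1,n5,n6} = {n0,n1}; idom=n1
  n8: preds {n5,n6}: {n0,n1,n5} ∩ {n0,n1,n5,n6} = {n0,n1,n5}; idom=n5
  n9: preds {n1,n2,n5,n7,n8}: {n0,n1} ∩ {n0,n1,n2} ∩ {n0,n1,n5} ∩ {n0,n1,n7} ∩ {n0,n1,n5,n8} = {n0,n1}; idom=n1

Frontier:
  n1←n0: walk · to n0
  n1←n7: walk n7→n1 to n0
  n5←n2: walk n2 to n1
  n5←n4: walk n4→n3 to n1
  n7←n2: walk n2 to n1
  n7←n6: walk n6→n5 to n1
  n8←n5: walk · to n5
  n8←n6: walk n6 to n5
  n9←n1: walk · to n1
  n9←n2: walk n2 to n1
  n9←n5: walk n5 to n1
  n9←n7: walk n7 to n1
  n9←n8: walk n8→n5 to n1
  DF(n0)=∅
  DF(n1)={n1}
  DF(n2)={n5,n7,n9}
  DF(n3)={n5}
  DF(n4)={n5}
  DF(n5)={n7,n9}
  DF(n6)={n7,n8}
  DF(n7)={n1,n9}
  DF(n8)={n9}
  DF(n9)=∅

φ for j: defs {n0,n1,n2,n4,n6,n7}
  DF⁺ = {n1,n5,n7,n8,n9}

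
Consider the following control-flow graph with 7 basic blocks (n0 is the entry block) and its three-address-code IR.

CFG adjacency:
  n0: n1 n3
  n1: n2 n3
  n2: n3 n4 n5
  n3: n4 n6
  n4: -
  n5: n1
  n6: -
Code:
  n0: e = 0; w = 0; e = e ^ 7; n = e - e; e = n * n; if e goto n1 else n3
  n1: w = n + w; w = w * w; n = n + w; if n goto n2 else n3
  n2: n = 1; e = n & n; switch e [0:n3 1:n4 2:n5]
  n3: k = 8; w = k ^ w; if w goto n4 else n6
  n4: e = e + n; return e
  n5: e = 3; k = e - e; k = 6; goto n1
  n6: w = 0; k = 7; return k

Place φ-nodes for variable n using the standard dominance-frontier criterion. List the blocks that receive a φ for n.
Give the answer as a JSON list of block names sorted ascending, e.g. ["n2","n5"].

idom tree: n1←n0 n2←n1 n3←n0 n4←n0 n5←n2 n6←n3
Dom at joins:
  n1: preds {n0,n5}: {n0} ∩ {n0,n1,n2,n5} = {n0}; idom=n0
  n3: preds {n0,n1,n2}: {n0} ∩ {n0,n1} ∩ {n0,n1,n2} = {n0}; idom=n0
  n4: preds {n2,n3}: {n0,n1,n2} ∩ {n0,n3} = {n0}; idom=n0

Frontier:
  join n1 pred n0: · stop@n0
  join n1 pred n5: n5→n2→n1 stop@n0
  join n3 pred n0: · stop@n0
  join n3 pred n1: n1 stop@n0
  join n3 pred n2: n2→n1 stop@n0
  join n4 pred n2: n2→n1 stop@n0
  join n4 pred n3: n3 stop@n0
  n0: DF=∅
  n1: DF={n1,n3,n4}
  n2: DF={n1,n3,n4}
  n3: DF={n4}
  n4: DF=∅
  n5: DF={n1}
  n6: DF=∅

φ for n: defs {n0,n1,n2}
  DF⁺ = {n1,n3,n4}

Answer: ["n1", "n3", "n4"]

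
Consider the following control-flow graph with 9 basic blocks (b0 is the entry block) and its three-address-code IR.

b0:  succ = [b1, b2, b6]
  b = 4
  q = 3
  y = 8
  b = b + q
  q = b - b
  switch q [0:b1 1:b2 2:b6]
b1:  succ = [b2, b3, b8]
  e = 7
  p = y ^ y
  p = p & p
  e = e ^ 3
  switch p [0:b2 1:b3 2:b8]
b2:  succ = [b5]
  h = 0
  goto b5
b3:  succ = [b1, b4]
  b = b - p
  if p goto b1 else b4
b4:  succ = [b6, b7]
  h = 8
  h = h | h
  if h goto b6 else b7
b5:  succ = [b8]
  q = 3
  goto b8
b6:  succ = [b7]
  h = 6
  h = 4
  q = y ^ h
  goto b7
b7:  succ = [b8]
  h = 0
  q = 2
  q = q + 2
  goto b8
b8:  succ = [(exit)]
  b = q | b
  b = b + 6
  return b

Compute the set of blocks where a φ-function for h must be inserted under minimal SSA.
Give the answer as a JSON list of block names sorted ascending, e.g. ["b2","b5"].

Answer: ["b6", "b7", "b8"]

Derivation:
idom tree: b1←b0 b2←b0 b3←b1 b4←b3 b5←b2 b6←b0 b7←b0 b8←b0
Dom∩ at merges:
  b1: preds {b0,b3}: {b0} ∩ {b0,b1,b3} = {b0}; idom=b0
  b2: preds {b0,b1}: {b0} ∩ {b0,b1} = {b0}; idom=b0
  b6: preds {b0,b4}: {b0} ∩ {b0,b1,b3,b4} = {b0}; idom=b0
  b7: preds {b4,b6}: {b0,b1,b3,b4} ∩ {b0,b6} = {b0}; idom=b0
  b8: preds {b1,b5,b7}: {b0,b1} ∩ {b0,b2,b5} ∩ {b0,b7} = {b0}; idom=b0

DF walk-up:
  b1←b0: walk · to b0
  b1←b3: walk b3→b1 to b0
  b2←b0: walk · to b0
  b2←b1: walk b1 to b0
  b6←b0: walk · to b0
  b6←b4: walk b4→b3→b1 to b0
  b7←b4: walk b4→b3→b1 to b0
  b7←b6: walk b6 to b0
  b8←b1: walk b1 to b0
  b8←b5: walk b5→b2 to b0
  b8←b7: walk b7 to b0
  b0 → ∅
  b1 → {b1,b2,b6,b7,b8}
  b2 → {b8}
  b3 → {b1,b6,b7}
  b4 → {b6,b7}
  b5 → {b8}
  b6 → {b7}
  b7 → {b8}
  b8 → ∅

φ for h: defs {b2,b4,b6,b7}
  DF⁺ = {b6,b7,b8}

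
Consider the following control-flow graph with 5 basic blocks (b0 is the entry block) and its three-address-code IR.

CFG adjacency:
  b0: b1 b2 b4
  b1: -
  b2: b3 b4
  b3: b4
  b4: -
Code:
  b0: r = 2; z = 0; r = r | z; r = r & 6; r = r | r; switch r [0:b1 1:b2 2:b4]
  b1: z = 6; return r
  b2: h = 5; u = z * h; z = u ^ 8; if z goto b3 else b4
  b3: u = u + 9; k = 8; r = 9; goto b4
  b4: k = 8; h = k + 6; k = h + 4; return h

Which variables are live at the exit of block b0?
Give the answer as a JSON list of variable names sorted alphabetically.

Answer: ["r", "z"]

Working:
Block summaries:
  b0: {r,z} / ∅
  b1: {z} / {r}
  b2: {h,u,z} / {z}
  b3: {k,r,u} / {u}
  b4: {h,k} / ∅

Liveness:
  live b0: ∅→{r,z}
  live b1: {r}→∅
  live b2: {z}→{u}
  live b3: {u}→∅
  live b4: ∅→∅

live-out(b0) = ["r", "z"]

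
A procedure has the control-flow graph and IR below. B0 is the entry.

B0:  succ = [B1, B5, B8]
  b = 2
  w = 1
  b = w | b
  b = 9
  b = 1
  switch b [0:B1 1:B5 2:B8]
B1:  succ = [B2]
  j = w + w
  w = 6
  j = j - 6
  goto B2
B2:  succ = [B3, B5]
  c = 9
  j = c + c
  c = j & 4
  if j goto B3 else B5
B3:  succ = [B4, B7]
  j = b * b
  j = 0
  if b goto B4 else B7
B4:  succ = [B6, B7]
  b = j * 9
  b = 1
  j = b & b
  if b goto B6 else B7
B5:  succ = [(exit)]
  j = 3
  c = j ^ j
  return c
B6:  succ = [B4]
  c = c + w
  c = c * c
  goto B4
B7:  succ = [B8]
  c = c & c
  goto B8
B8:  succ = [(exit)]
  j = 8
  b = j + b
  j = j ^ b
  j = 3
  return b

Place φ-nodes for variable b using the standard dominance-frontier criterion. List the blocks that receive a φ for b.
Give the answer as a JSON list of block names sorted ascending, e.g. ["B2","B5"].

idom tree: B1←B0 B2←B1 B3←B2 B4←B3 B5←B0 B6←B4 B7←B3 B8←B0
Join-block Dom:
  B4: preds {B3,B6}: {B0,B1,B2,B3} ∩ {B0,B1,B2,B3,B4,B6} = {B0,B1,B2,B3}; idom=B3
  B5: preds {B0,B2}: {B0} ∩ {B0,B1,B2} = {B0}; idom=B0
  B7: preds {B3,B4}: {B0,B1,B2,B3} ∩ {B0,B1,B2,B3,B4} = {B0,B1,B2,B3}; idom=B3
  B8: preds {B0,B7}: {B0} ∩ {B0,B1,B2,B3,B7} = {B0}; idom=B0

DF walk-up:
  B4←B3: walk · to B3
  B4←B6: walk B6→B4 to B3
  B5←B0: walk · to B0
  B5←B2: walk B2→B1 to B0
  B7←B3: walk · to B3
  B7←B4: walk B4 to B3
  B8←B0: walk · to B0
  B8←B7: walk B7→B3→B2→B1 to B0
  B0: DF=∅
  B1: DF={B5,B8}
  B2: DF={B5,B8}
  B3: DF={B8}
  B4: DF={B4,B7}
  B5: DF=∅
  B6: DF={B4}
  B7: DF={B8}
  B8: DF=∅

φ for b: defs {B0,B4,B8}
  DF⁺ = {B4,B7,B8}

Answer: ["B4", "B7", "B8"]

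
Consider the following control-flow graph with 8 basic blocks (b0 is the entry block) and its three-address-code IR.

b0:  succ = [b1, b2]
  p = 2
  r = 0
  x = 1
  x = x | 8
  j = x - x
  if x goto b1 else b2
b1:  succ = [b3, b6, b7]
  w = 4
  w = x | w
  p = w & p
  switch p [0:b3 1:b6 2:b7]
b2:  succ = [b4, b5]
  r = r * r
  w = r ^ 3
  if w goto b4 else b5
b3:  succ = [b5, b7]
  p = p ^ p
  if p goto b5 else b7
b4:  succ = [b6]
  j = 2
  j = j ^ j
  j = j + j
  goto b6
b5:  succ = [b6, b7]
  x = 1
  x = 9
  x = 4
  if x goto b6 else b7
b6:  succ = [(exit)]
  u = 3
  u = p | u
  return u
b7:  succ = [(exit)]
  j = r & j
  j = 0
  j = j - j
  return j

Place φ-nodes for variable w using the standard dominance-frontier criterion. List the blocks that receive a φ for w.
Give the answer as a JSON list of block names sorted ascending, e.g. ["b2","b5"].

idom tree: b1←b0 b2←b0 b3←b1 b4←b2 b5←b0 b6←b0 b7←b0
Dom at joins:
  b5: preds {b2,b3}: {b0,b2} ∩ {b0,b1,b3} = {b0}; idom=b0
  b6: preds {b1,b4,b5}: {b0,b1} ∩ {b0,b2,b4} ∩ {b0,b5} = {b0}; idom=b0
  b7: preds {b1,b3,b5}: {b0,b1} ∩ {b0,b1,b3} ∩ {b0,b5} = {b0}; idom=b0

DF derivation:
  join b5 pred b2: b2 stop@b0
  join b5 pred b3: b3→b1 stop@b0
  join b6 pred b1: b1 stop@b0
  join b6 pred b4: b4→b2 stop@b0
  join b6 pred b5: b5 stop@b0
  join b7 pred b1: b1 stop@b0
  join b7 pred b3: b3→b1 stop@b0
  join b7 pred b5: b5 stop@b0
  b0 → ∅
  b1 → {b5,b6,b7}
  b2 → {b5,b6}
  b3 → {b5,b7}
  b4 → {b6}
  b5 → {b6,b7}
  b6 → ∅
  b7 → ∅

φ for w: defs {b1,b2}
  DF⁺ = {b5,b6,b7}

Answer: ["b5", "b6", "b7"]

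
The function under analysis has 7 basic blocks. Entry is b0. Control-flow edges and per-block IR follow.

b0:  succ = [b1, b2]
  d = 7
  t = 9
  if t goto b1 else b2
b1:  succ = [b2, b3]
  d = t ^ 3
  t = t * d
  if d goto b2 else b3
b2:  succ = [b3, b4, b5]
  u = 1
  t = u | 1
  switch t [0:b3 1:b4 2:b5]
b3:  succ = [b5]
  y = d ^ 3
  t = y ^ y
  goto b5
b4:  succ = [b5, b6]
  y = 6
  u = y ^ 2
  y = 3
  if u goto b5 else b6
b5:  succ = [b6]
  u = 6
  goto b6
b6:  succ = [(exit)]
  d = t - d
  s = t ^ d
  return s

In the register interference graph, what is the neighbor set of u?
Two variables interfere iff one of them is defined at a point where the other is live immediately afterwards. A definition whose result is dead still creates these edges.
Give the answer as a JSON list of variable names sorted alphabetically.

Block summaries:
  b0: def={d,t} ue=∅
  b1: def={d,t} ue={t}
  b2: def={t,u} ue=∅
  b3: def={t,y} ue={d}
  b4: def={u,y} ue=∅
  b5: def={u} ue=∅
  b6: def={d,s} ue={d,t}

Backward fixpoint:
  live b0: ∅→{d,t}
  live b1: {t}→{d}
  live b2: {d}→{d,t}
  live b3: {d}→{d,t}
  live b4: {d,t}→{d,t}
  live b5: {d,t}→{d,t}
  live b6: {d,t}→∅

Interference:
  d↔{t,u,y}
  s↔∅
  t↔{d,u,y}
  u↔{d,t,y}
  y↔{d,t,u}

N(u) = ["d", "t", "y"]

Answer: ["d", "t", "y"]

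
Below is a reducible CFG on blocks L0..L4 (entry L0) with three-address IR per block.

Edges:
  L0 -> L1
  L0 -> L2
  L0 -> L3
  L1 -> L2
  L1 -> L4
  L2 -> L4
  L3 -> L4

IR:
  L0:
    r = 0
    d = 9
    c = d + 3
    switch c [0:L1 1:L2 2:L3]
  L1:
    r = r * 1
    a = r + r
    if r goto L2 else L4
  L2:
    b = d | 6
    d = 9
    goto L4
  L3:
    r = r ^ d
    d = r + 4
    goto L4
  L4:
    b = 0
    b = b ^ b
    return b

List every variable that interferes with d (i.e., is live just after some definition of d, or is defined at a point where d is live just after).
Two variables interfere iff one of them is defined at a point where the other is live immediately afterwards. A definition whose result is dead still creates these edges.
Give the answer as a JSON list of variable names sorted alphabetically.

Answer: ["a", "c", "r"]

Derivation:
Block summaries:
  L0 def {c,d,r} use ∅
  L1 def {a,r} use {r}
  L2 def {b,d} use {d}
  L3 def {d,r} use {d,r}
  L4 def {b} use ∅

Backward fixpoint:
  live L0: ∅→{d,r}
  live L1: {d,r}→{d}
  live L2: {d}→∅
  live L3: {d,r}→∅
  live L4: ∅→∅

Interference:
  a: {d,r}
  b: ∅
  c: {d,r}
  d: {a,c,r}
  r: {a,c,d}

N(d) = ["a", "c", "r"]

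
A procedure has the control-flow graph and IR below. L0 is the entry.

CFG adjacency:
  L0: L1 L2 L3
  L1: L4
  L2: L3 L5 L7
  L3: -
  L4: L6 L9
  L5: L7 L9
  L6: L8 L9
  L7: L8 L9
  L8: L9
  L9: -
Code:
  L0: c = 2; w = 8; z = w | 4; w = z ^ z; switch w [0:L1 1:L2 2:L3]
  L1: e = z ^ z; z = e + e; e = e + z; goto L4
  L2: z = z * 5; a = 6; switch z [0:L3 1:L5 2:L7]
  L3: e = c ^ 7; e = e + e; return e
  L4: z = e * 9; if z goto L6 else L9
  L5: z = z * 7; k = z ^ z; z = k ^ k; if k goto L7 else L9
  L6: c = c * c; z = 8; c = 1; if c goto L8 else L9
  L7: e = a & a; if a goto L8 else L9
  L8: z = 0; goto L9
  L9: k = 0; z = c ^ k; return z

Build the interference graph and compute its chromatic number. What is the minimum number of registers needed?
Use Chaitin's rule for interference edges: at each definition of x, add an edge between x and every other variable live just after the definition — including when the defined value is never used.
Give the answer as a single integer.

Block summaries:
  L0 def {c,w,z} use ∅
  L1 def {e,z} use {z}
  L2 def {a,z} use {z}
  L3 def {e} use {c}
  L4 def {z} use {e}
  L5 def {k,z} use {z}
  L6 def {c,z} use {c}
  L7 def {e} use {a}
  L8 def {z} use ∅
  L9 def {k,z} use {c}

Live sets:
  live L0: ∅→{c,z}
  live L1: {c,z}→{c,e}
  live L2: {c,z}→{a,c,z}
  live L3: {c}→∅
  live L4: {c,e}→{c}
  live L5: {a,c,z}→{a,c}
  live L6: {c}→{c}
  live L7: {a,c}→{c}
  live L8: {c}→{c}
  live L9: {c}→∅

Interfere edges:
  a — {c,e,k,z}
  c — {a,e,k,w,z}
  e — {a,c,z}
  k — {a,c,z}
  w — {c,z}
  z — {a,c,e,k,w}

Chromatic number:
  lower bound: {a,c,e,z} mutually conflict ⇒ χ ≥ 4
  4-colouring: c0={c}  c1={z}  c2={a,w}  c3={e,k}
  χ = 4

Answer: 4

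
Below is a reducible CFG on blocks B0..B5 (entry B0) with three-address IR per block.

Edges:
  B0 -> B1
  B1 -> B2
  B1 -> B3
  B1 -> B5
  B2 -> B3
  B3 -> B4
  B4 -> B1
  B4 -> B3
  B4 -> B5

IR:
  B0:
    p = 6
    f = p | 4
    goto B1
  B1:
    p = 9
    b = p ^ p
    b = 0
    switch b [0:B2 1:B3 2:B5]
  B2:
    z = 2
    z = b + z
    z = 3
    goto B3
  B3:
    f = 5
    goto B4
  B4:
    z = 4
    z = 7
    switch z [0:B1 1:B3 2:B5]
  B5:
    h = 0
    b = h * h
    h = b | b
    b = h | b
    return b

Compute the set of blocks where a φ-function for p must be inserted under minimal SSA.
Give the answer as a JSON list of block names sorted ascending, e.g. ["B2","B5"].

idom tree: B1←B0 B2←B1 B3←B1 B4←B3 B5←B1
Dom∩ at merges:
  B1: preds {B0,B4}: {B0} ∩ {B0,B1,B3,B4} = {B0}; idom=B0
  B3: preds {B1,B2,B4}: {B0,B1} ∩ {B0,B1,B2} ∩ {B0,B1,B3,B4} = {B0,B1}; idom=B1
  B5: preds {B1,B4}: {B0,B1} ∩ {B0,B1,B3,B4} = {B0,B1}; idom=B1

Frontier:
  B1←B0: walk · to B0
  B1←B4: walk B4→B3→B1 to B0
  B3←B1: walk · to B1
  B3←B2: walk B2 to B1
  B3←B4: walk B4→B3 to B1
  B5←B1: walk · to B1
  B5←B4: walk B4→B3 to B1
  DF(B0)=∅
  DF(B1)={B1}
  DF(B2)={B3}
  DF(B3)={B1,B3,B5}
  DF(B4)={B1,B3,B5}
  DF(B5)=∅

φ for p: defs {B0,B1}
  DF⁺ = {B1}

Answer: ["B1"]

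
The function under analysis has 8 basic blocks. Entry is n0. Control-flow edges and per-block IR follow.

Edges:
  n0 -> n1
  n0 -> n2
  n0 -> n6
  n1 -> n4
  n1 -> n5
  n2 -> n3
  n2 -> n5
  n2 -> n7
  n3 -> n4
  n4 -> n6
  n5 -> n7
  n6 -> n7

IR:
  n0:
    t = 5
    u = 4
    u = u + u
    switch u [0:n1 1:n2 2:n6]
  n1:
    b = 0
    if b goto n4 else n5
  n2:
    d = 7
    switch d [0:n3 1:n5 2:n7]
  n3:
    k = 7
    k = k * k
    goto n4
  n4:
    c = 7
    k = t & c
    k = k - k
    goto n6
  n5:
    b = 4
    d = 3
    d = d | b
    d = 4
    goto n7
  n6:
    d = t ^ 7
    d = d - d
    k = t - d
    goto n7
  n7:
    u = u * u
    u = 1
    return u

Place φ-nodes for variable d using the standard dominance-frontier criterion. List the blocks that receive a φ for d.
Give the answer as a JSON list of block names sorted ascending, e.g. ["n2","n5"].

idom tree: n1←n0 n2←n0 n3←n2 n4←n0 n5←n0 n6←n0 n7←n0
Dom at joins:
  n4: preds {n1,n3}: {n0,n1} ∩ {n0,n2,n3} = {n0}; idom=n0
  n5: preds {n1,n2}: {n0,n1} ∩ {n0,n2} = {n0}; idom=n0
  n6: preds {n0,n4}: {n0} ∩ {n0,n4} = {n0}; idom=n0
  n7: preds {n2,n5,n6}: {n0,n2} ∩ {n0,n5} ∩ {n0,n6} = {n0}; idom=n0

Frontier:
  n4←n1: walk n1 to n0
  n4←n3: walk n3→n2 to n0
  n5←n1: walk n1 to n0
  n5←n2: walk n2 to n0
  n6←n0: walk · to n0
  n6←n4: walk n4 to n0
  n7←n2: walk n2 to n0
  n7←n5: walk n5 to n0
  n7←n6: walk n6 to n0
  n0: DF=∅
  n1: DF={n4,n5}
  n2: DF={n4,n5,n7}
  n3: DF={n4}
  n4: DF={n6}
  n5: DF={n7}
  n6: DF={n7}
  n7: DF=∅

φ for d: defs {n2,n5,n6}
  DF⁺ = {n4,n5,n6,n7}

Answer: ["n4", "n5", "n6", "n7"]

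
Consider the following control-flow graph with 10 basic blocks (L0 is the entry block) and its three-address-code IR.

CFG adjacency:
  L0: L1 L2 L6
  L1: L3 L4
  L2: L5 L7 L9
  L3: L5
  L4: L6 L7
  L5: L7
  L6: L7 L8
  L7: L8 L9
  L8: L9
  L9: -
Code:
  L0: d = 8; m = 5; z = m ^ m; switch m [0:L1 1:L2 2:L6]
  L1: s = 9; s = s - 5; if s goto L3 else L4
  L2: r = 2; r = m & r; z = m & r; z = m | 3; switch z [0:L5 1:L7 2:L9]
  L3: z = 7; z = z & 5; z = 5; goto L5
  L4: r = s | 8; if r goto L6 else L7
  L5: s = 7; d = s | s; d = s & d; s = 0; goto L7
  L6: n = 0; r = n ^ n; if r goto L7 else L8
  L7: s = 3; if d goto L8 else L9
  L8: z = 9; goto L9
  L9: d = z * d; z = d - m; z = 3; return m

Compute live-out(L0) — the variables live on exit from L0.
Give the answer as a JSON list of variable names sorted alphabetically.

Answer: ["d", "m", "z"]

Derivation:
Per-block:
  L0 def {d,m,z} use ∅
  L1 def {s} use ∅
  L2 def {r,z} use {m}
  L3 def {z} use ∅
  L4 def {r} use {s}
  L5 def {d,s} use ∅
  L6 def {n,r} use ∅
  L7 def {s} use {d}
  L8 def {z} use ∅
  L9 def {d,z} use {d,m,z}

Liveness:
  L0 li=∅ lo={d,m,z}
  L1 li={d,m,z} lo={d,m,s,z}
  L2 li={d,m} lo={d,m,z}
  L3 li={m} lo={m,z}
  L4 li={d,m,s,z} lo={d,m,z}
  L5 li={m,z} lo={d,m,z}
  L6 li={d,m,z} lo={d,m,z}
  L7 li={d,m,z} lo={d,m,z}
  L8 li={d,m} lo={d,m,z}
  L9 li={d,m,z} lo=∅

live-out(L0) = ["d", "m", "z"]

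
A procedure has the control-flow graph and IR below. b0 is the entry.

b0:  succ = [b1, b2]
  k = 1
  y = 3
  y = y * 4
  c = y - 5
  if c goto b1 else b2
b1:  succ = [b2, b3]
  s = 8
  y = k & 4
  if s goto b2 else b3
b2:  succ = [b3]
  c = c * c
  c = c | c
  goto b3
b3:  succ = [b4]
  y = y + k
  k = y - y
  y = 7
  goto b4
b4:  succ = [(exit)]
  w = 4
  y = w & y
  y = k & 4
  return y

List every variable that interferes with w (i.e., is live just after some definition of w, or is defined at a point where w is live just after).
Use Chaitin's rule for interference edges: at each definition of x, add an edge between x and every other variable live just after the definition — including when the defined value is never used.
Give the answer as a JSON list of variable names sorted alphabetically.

Per-block:
  b0: def={c,k,y} ue=∅
  b1: def={s,y} ue={k}
  b2: def={c} ue={c}
  b3: def={k,y} ue={k,y}
  b4: def={w,y} ue={k,y}

Live sets:
  b0: in=∅ out={c,k,y}
  b1: in={c,k} out={c,k,y}
  b2: in={c,k,y} out={k,y}
  b3: in={k,y} out={k,y}
  b4: in={k,y} out=∅

Interfere edges:
  c↔{k,s,y}
  k↔{c,s,w,y}
  s↔{c,k,y}
  w↔{k,y}
  y↔{c,k,s,w}

N(w) = ["k", "y"]

Answer: ["k", "y"]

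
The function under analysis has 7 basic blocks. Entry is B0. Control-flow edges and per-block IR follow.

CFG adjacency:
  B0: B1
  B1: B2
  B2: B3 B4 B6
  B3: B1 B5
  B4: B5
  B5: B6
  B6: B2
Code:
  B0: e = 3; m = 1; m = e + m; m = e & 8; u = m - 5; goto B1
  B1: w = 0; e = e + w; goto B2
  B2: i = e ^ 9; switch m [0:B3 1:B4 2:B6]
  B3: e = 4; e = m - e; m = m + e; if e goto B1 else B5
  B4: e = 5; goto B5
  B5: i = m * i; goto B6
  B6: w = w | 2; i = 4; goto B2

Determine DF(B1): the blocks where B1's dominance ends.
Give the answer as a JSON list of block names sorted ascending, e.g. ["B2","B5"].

Answer: ["B1"]

Analysis:
idom tree: B1←B0 B2←B1 B3←B2 B4←B2 B5←B2 B6←B2
Join-block Dom:
  B1: preds {B0,B3}: {B0} ∩ {B0,B1,B2,B3} = {B0}; idom=B0
  B2: preds {B1,B6}: {B0,B1} ∩ {B0,B1,B2,B6} = {B0,B1}; idom=B1
  B5: preds {B3,B4}: {B0,B1,B2,B3} ∩ {B0,B1,B2,B4} = {B0,B1,B2}; idom=B2
  B6: preds {B2,B5}: {B0,B1,B2} ∩ {B0,B1,B2,B5} = {B0,B1,B2}; idom=B2

DF walk-up:
  B1←B0: walk · to B0
  B1←B3: walk B3→B2→B1 to B0
  B2←B1: walk · to B1
  B2←B6: walk B6→B2 to B1
  B5←B3: walk B3 to B2
  B5←B4: walk B4 to B2
  B6←B2: walk · to B2
  B6←B5: walk B5 to B2
  B0: DF=∅
  B1: DF={B1}
  B2: DF={B1,B2}
  B3: DF={B1,B5}
  B4: DF={B5}
  B5: DF={B6}
  B6: DF={B2}

DF(B1) = ["B1"]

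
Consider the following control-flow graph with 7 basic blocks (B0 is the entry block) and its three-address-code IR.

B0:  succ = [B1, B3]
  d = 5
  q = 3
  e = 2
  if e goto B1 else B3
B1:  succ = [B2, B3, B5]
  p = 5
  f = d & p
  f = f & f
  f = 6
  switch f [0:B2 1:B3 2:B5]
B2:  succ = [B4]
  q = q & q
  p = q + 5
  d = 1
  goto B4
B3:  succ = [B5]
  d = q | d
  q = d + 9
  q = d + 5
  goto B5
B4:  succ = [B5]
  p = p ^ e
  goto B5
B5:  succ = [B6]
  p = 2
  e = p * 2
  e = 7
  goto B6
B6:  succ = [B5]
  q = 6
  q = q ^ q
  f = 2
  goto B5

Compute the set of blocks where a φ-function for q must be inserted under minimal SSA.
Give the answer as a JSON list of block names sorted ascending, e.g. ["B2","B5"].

Answer: ["B5"]

Working:
idom tree: B1←B0 B2←B1 B3←B0 B4←B2 B5←B0 B6←B5
Join-block Dom:
  B3: preds {B0,B1}: {B0} ∩ {B0,B1} = {B0}; idom=B0
  B5: preds {B1,B3,B4,B6}: {B0,B1} ∩ {B0,B3} ∩ {B0,B1,B2,B4} ∩ {B0,B5,B6} = {B0}; idom=B0

DF walk-up:
  B3←B0: walk · to B0
  B3←B1: walk B1 to B0
  B5←B1: walk B1 to B0
  B5←B3: walk B3 to B0
  B5←B4: walk B4→B2→B1 to B0
  B5←B6: walk B6→B5 to B0
  DF(B0)=∅
  DF(B1)={B3,B5}
  DF(B2)={B5}
  DF(B3)={B5}
  DF(B4)={B5}
  DF(B5)={B5}
  DF(B6)={B5}

φ for q: defs {B0,B2,B3,B6}
  DF⁺ = {B5}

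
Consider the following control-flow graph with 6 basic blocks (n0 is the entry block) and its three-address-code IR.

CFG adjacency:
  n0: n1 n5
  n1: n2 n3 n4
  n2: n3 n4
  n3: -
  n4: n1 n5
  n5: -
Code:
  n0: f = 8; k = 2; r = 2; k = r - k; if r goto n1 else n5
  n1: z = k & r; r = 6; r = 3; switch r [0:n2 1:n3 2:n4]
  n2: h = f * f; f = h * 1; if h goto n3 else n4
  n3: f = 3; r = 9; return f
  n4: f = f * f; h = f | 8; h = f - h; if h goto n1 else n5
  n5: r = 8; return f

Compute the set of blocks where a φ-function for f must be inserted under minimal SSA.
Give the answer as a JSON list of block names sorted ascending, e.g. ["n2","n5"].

idom tree: n1←n0 n2←n1 n3←n1 n4←n1 n5←n0
Join-block Dom:
  n1: preds {n0,n4}: {n0} ∩ {n0,n1,n4} = {n0}; idom=n0
  n3: preds {n1,n2}: {n0,n1} ∩ {n0,n1,n2} = {n0,n1}; idom=n1
  n4: preds {n1,n2}: {n0,n1} ∩ {n0,n1,n2} = {n0,n1}; idom=n1
  n5: preds {n0,n4}: {n0} ∩ {n0,n1,n4} = {n0}; idom=n0

DF walk-up:
  join n1 pred n0: · stop@n0
  join n1 pred n4: n4→n1 stop@n0
  join n3 pred n1: · stop@n1
  join n3 pred n2: n2 stop@n1
  join n4 pred n1: · stop@n1
  join n4 pred n2: n2 stop@n1
  join n5 pred n0: · stop@n0
  join n5 pred n4: n4→n1 stop@n0
  n0: DF=∅
  n1: DF={n1,n5}
  n2: DF={n3,n4}
  n3: DF=∅
  n4: DF={n1,n5}
  n5: DF=∅

φ for f: defs {n0,n2,n3,n4}
  DF⁺ = {n1,n3,n4,n5}

Answer: ["n1", "n3", "n4", "n5"]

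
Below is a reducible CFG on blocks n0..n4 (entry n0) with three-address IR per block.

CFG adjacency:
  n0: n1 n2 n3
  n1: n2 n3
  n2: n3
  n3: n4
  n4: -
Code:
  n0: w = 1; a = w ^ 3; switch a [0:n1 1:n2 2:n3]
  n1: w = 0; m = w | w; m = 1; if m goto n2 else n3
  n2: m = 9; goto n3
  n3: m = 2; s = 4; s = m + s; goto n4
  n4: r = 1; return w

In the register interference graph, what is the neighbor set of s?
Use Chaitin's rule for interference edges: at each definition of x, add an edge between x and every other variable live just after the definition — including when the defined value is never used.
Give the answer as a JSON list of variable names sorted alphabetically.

def/use:
  n0: {a,w} / ∅
  n1: {m,w} / ∅
  n2: {m} / ∅
  n3: {m,s} / ∅
  n4: {r} / {w}

Live sets:
  n0 li=∅ lo={w}
  n1 li=∅ lo={w}
  n2 li={w} lo={w}
  n3 li={w} lo={w}
  n4 li={w} lo=∅

Interfere edges:
  a: {w}
  m: {s,w}
  r: {w}
  s: {m,w}
  w: {a,m,r,s}

N(s) = ["m", "w"]

Answer: ["m", "w"]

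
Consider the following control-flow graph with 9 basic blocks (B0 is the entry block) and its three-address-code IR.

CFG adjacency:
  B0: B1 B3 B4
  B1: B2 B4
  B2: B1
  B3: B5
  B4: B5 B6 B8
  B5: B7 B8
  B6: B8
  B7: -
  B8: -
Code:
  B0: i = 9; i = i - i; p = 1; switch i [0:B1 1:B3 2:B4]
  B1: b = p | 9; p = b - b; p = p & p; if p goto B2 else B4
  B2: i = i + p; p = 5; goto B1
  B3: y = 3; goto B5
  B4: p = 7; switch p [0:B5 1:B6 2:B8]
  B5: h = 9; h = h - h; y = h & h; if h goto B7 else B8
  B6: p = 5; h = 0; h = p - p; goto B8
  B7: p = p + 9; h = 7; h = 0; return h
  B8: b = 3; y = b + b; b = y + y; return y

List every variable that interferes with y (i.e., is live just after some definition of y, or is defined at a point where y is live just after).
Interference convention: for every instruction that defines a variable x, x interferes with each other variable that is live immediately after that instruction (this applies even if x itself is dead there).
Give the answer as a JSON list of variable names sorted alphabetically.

Answer: ["b", "h", "p"]

Derivation:
def/use:
  B0: def={i,p} ue=∅
  B1: def={b,p} ue={p}
  B2: def={i,p} ue={i,p}
  B3: def={y} ue=∅
  B4: def={p} ue=∅
  B5: def={h,y} ue=∅
  B6: def={h,p} ue=∅
  B7: def={h,p} ue={p}
  B8: def={b,y} ue=∅

Liveness:
  B0 li=∅ lo={i,p}
  B1 li={i,p} lo={i,p}
  B2 li={i,p} lo={i,p}
  B3 li={p} lo={p}
  B4 li=∅ lo={p}
  B5 li={p} lo={p}
  B6 li=∅ lo=∅
  B7 li={p} lo=∅
  B8 li=∅ lo=∅

Interference:
  b — {i,y}
  h — {p,y}
  i — {b,p}
  p — {h,i,y}
  y — {b,h,p}

N(y) = ["b", "h", "p"]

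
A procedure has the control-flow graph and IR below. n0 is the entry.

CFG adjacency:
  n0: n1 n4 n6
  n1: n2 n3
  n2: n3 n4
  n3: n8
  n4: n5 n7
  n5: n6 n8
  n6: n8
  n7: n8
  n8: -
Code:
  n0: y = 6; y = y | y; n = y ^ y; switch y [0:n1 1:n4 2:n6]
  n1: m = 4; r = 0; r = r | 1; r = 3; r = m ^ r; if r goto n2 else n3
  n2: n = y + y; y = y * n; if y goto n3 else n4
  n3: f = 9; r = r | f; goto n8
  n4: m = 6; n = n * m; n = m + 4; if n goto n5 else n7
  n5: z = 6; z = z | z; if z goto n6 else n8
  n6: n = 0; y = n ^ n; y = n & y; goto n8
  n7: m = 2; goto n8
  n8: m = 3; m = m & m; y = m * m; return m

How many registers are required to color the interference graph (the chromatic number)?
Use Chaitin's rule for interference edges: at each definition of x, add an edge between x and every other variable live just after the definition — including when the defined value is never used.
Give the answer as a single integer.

Block summaries:
  n0: def={n,y} ue=∅
  n1: def={m,r} ue=∅
  n2: def={n,y} ue={y}
  n3: def={f,r} ue={r}
  n4: def={m,n} ue={n}
  n5: def={z} ue=∅
  n6: def={n,y} ue=∅
  n7: def={m} ue=∅
  n8: def={m,y} ue=∅

Liveness:
  n0: in=∅ out={n,y}
  n1: in={y} out={r,y}
  n2: in={r,y} out={n,r}
  n3: in={r} out=∅
  n4: in={n} out=∅
  n5: in=∅ out=∅
  n6: in=∅ out=∅
  n7: in=∅ out=∅
  n8: in=∅ out=∅

Conflict graph:
  f: {r}
  m: {n,r,y}
  n: {m,r,y}
  r: {f,m,n,y}
  y: {m,n,r}
  z: ∅

Colouring:
  {m,n,r,y} pairwise interfere (4-clique) ⇒ χ ≥ 4
  4-colouring: r0={r,z}  r1={f,m}  r2={n}  r3={y}
  χ = 4

Answer: 4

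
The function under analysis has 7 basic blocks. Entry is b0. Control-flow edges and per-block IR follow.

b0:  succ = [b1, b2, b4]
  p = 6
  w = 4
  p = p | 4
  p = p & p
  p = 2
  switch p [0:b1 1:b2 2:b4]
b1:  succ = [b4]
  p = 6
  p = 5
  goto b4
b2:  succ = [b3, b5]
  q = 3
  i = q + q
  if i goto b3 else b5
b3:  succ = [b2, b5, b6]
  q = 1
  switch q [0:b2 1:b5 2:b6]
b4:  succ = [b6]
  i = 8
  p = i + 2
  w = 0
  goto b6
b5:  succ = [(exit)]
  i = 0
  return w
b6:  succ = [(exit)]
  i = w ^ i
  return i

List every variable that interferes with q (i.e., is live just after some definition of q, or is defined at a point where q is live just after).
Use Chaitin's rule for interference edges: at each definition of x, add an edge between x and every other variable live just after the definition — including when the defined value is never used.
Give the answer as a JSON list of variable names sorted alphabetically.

def/use:
  b0: def={p,w} ue=∅
  b1: def={p} ue=∅
  b2: def={i,q} ue=∅
  b3: def={q} ue=∅
  b4: def={i,p,w} ue=∅
  b5: def={i} ue={w}
  b6: def={i} ue={i,w}

Backward fixpoint:
  b0: in=∅ out={w}
  b1: in=∅ out=∅
  b2: in={w} out={i,w}
  b3: in={i,w} out={i,w}
  b4: in=∅ out={i,w}
  b5: in={w} out=∅
  b6: in={i,w} out=∅

Interfere edges:
  i↔{p,q,w}
  p↔{i,w}
  q↔{i,w}
  w↔{i,p,q}

N(q) = ["i", "w"]

Answer: ["i", "w"]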